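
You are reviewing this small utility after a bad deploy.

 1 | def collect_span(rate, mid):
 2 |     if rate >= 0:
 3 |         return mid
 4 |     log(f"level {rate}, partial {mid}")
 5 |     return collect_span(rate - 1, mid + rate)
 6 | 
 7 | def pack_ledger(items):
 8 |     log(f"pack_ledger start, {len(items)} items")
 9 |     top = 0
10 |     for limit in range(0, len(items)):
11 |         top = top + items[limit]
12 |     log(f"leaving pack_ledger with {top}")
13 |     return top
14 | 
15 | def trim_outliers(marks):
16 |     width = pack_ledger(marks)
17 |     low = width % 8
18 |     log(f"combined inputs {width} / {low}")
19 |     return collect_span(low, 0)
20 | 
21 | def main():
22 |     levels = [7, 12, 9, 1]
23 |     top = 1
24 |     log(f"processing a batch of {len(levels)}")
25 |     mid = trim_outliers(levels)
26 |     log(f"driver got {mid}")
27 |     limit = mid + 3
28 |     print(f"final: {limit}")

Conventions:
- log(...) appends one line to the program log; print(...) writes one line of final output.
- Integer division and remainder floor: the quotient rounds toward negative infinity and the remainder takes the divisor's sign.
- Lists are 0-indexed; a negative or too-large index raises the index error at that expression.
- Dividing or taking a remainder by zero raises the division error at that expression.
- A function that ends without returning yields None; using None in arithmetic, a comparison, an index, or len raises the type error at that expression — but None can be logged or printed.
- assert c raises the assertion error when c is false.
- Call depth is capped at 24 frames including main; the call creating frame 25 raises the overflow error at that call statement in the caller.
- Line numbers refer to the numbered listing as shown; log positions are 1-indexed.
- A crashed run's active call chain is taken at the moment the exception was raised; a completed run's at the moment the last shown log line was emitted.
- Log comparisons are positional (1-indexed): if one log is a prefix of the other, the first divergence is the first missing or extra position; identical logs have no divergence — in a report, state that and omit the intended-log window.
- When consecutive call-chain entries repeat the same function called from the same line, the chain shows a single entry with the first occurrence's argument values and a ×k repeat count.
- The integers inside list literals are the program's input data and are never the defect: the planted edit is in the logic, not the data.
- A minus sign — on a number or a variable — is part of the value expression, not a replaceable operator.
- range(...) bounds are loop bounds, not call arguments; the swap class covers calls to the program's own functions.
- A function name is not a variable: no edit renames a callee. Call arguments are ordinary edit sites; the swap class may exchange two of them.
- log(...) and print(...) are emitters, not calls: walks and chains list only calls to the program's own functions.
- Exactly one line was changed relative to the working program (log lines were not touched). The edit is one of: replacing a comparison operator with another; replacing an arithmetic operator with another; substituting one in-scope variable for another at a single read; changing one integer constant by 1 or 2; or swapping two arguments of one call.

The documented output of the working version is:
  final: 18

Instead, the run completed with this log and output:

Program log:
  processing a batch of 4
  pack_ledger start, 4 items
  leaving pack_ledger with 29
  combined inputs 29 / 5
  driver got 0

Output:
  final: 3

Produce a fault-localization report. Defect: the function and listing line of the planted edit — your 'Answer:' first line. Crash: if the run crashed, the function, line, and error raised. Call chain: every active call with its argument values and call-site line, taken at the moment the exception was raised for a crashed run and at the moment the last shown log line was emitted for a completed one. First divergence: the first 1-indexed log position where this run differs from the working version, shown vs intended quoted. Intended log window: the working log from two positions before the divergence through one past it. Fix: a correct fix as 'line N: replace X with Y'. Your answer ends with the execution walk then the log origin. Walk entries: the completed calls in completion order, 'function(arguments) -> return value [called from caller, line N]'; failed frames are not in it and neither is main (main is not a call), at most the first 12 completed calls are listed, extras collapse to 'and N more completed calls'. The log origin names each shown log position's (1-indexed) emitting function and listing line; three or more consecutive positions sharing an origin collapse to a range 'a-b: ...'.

Answer: the defect is in collect_span at line 2.
Core observation: Log line 5 is where behavior first shows: 'driver got 0' appears instead of 'level 5, partial 0'.
Call chain: main.
First divergence: at position 5 the run shows 'driver got 0' where the working version logs 'level 5, partial 0'.
Intended log window:
  3: leaving pack_ledger with 29
  4: combined inputs 29 / 5
  5: level 5, partial 0
  6: level 4, partial 5
Execution walk:
  pack_ledger([7, 12, 9, 1]) -> 29  [called from trim_outliers, line 16]
  collect_span(5, 0) -> 0  [called from trim_outliers, line 19]
  trim_outliers([7, 12, 9, 1]) -> 0  [called from main, line 25]
Log origins:
  1 — main, line 24
  2 — pack_ledger, line 8
  3 — pack_ledger, line 12
  4 — trim_outliers, line 18
  5 — main, line 26
A correct fix: line 2: replace `>=` with `<=`.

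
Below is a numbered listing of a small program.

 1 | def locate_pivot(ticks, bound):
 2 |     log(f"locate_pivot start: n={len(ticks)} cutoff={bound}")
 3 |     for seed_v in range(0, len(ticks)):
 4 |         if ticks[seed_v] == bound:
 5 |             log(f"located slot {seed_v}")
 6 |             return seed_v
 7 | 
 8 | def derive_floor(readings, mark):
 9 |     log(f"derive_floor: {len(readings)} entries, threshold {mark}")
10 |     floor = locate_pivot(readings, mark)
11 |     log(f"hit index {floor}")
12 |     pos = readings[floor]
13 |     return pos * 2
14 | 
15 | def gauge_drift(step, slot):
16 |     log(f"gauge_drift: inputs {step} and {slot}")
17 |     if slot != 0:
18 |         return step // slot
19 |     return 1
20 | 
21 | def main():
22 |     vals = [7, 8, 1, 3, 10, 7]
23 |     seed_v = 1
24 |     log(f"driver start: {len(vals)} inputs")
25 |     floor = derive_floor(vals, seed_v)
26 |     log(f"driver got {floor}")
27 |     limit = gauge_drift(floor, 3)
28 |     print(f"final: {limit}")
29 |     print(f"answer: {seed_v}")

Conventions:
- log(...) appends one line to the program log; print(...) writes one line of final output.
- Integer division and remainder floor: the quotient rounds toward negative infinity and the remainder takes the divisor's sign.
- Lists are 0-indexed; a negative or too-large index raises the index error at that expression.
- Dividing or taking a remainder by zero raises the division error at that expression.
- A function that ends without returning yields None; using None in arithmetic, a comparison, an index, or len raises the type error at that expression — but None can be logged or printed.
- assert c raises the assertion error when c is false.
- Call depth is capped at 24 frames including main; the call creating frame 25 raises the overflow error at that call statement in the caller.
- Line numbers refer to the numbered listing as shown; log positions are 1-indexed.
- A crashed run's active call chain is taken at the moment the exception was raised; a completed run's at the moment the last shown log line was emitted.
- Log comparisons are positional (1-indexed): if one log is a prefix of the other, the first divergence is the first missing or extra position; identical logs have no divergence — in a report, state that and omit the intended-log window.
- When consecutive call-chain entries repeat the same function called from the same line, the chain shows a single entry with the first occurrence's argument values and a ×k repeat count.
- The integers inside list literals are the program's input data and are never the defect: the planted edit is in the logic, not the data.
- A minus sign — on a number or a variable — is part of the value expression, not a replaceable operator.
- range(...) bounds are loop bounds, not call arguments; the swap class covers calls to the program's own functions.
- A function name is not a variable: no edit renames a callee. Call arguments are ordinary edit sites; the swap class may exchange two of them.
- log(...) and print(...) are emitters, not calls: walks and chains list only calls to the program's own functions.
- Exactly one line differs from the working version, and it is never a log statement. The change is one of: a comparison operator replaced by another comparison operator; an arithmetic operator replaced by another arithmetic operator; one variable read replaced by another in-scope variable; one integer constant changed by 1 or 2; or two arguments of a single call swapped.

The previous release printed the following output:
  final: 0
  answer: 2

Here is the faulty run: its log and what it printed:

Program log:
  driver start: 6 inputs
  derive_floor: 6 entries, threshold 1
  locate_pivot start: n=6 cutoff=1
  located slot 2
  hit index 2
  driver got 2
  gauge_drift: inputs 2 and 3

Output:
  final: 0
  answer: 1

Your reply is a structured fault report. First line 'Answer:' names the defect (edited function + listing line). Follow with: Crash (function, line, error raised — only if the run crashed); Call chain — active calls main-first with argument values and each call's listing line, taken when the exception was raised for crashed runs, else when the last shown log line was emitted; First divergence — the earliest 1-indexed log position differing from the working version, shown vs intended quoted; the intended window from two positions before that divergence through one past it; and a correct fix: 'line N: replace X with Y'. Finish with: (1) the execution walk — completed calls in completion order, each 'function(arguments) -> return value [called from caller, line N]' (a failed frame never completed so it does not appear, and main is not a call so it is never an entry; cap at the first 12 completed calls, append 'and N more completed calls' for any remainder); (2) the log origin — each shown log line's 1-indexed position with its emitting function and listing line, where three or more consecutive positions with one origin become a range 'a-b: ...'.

Answer: the defect is in main at line 29.
The tell: Nothing in the log betrays the bug — only the output does.
Call chain: main -> gauge_drift(2, 3) (called at line 27).
First divergence: none (the log streams are identical).
Execution walk:
  locate_pivot([7, 8, 1, 3, 10, 7], 1) -> 2  [called from derive_floor, line 10]
  derive_floor([7, 8, 1, 3, 10, 7], 1) -> 2  [called from main, line 25]
  gauge_drift(2, 3) -> 0  [called from main, line 27]
Origin of each log line:
  1: emitted by main (line 24)
  2: emitted by derive_floor (line 9)
  3: emitted by locate_pivot (line 2)
  4: emitted by locate_pivot (line 5)
  5: emitted by derive_floor (line 11)
  6: emitted by main (line 26)
  7: emitted by gauge_drift (line 16)
A correct fix: line 29: replace `seed_v` with `floor`.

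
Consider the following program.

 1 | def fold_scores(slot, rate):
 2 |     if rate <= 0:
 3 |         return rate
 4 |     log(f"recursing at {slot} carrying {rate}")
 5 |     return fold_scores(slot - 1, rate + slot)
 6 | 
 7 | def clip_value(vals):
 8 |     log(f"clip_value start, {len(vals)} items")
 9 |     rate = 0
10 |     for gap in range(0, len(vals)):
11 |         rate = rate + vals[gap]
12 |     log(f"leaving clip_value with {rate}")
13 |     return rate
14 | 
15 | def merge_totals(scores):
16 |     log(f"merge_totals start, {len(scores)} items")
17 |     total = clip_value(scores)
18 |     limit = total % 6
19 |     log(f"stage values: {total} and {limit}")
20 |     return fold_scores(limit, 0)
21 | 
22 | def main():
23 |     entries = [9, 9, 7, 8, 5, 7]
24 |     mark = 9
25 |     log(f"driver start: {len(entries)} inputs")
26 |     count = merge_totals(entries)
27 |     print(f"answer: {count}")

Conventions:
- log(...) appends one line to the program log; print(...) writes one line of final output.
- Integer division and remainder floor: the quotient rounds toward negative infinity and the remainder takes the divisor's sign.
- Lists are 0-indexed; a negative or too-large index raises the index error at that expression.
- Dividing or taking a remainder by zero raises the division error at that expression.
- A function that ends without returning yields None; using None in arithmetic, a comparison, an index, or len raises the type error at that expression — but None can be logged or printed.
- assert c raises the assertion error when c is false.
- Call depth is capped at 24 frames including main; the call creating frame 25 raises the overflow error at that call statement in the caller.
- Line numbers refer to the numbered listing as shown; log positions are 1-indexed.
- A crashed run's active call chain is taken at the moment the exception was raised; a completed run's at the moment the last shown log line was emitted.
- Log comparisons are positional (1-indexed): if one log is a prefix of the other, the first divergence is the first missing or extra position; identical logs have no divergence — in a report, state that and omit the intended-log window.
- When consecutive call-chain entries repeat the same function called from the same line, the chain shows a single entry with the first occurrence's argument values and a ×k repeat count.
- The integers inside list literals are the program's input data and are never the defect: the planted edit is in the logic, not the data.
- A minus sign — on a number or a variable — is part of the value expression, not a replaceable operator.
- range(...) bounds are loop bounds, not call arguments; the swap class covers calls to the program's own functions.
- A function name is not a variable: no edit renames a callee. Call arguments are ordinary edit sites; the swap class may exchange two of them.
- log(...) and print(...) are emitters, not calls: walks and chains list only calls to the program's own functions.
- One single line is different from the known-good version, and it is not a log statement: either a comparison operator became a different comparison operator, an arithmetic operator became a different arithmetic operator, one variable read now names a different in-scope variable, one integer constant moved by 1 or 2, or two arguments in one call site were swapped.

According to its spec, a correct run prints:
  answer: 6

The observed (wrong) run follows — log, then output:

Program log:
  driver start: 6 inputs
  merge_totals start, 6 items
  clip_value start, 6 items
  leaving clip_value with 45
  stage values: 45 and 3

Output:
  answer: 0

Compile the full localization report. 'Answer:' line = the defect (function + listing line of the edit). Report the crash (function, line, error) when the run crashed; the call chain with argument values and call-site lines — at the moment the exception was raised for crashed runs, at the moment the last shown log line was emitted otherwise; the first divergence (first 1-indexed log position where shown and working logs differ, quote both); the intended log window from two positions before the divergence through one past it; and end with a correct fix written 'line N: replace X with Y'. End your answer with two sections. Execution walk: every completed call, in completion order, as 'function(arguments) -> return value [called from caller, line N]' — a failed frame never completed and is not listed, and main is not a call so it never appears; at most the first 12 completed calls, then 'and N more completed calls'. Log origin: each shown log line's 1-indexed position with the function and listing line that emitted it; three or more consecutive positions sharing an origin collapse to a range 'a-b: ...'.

Answer: the defect is in fold_scores at line 2.
Key observation: The faulty run's log stops after 5 lines; the working version's next line would be 'recursing at 3 carrying 0'.
Call chain: main -> merge_totals([9, 9, 7, 8, 5, 7]) (called at line 26).
First divergence: position 6 — the faulty run's log ends after 5 lines; the working version continues with 'recursing at 3 carrying 0'.
Intended log window:
  4: leaving clip_value with 45
  5: stage values: 45 and 3
  6: recursing at 3 carrying 0
  7: recursing at 2 carrying 3
Execution walk:
  clip_value([9, 9, 7, 8, 5, 7]) -> 45  [called from merge_totals, line 17]
  fold_scores(3, 0) -> 0  [called from merge_totals, line 20]
  merge_totals([9, 9, 7, 8, 5, 7]) -> 0  [called from main, line 26]
Log origins:
  1: logged in main at line 25
  2: logged in merge_totals at line 16
  3: logged in clip_value at line 8
  4: logged in clip_value at line 12
  5: logged in merge_totals at line 19
A correct fix: line 2: replace `rate` with `slot`.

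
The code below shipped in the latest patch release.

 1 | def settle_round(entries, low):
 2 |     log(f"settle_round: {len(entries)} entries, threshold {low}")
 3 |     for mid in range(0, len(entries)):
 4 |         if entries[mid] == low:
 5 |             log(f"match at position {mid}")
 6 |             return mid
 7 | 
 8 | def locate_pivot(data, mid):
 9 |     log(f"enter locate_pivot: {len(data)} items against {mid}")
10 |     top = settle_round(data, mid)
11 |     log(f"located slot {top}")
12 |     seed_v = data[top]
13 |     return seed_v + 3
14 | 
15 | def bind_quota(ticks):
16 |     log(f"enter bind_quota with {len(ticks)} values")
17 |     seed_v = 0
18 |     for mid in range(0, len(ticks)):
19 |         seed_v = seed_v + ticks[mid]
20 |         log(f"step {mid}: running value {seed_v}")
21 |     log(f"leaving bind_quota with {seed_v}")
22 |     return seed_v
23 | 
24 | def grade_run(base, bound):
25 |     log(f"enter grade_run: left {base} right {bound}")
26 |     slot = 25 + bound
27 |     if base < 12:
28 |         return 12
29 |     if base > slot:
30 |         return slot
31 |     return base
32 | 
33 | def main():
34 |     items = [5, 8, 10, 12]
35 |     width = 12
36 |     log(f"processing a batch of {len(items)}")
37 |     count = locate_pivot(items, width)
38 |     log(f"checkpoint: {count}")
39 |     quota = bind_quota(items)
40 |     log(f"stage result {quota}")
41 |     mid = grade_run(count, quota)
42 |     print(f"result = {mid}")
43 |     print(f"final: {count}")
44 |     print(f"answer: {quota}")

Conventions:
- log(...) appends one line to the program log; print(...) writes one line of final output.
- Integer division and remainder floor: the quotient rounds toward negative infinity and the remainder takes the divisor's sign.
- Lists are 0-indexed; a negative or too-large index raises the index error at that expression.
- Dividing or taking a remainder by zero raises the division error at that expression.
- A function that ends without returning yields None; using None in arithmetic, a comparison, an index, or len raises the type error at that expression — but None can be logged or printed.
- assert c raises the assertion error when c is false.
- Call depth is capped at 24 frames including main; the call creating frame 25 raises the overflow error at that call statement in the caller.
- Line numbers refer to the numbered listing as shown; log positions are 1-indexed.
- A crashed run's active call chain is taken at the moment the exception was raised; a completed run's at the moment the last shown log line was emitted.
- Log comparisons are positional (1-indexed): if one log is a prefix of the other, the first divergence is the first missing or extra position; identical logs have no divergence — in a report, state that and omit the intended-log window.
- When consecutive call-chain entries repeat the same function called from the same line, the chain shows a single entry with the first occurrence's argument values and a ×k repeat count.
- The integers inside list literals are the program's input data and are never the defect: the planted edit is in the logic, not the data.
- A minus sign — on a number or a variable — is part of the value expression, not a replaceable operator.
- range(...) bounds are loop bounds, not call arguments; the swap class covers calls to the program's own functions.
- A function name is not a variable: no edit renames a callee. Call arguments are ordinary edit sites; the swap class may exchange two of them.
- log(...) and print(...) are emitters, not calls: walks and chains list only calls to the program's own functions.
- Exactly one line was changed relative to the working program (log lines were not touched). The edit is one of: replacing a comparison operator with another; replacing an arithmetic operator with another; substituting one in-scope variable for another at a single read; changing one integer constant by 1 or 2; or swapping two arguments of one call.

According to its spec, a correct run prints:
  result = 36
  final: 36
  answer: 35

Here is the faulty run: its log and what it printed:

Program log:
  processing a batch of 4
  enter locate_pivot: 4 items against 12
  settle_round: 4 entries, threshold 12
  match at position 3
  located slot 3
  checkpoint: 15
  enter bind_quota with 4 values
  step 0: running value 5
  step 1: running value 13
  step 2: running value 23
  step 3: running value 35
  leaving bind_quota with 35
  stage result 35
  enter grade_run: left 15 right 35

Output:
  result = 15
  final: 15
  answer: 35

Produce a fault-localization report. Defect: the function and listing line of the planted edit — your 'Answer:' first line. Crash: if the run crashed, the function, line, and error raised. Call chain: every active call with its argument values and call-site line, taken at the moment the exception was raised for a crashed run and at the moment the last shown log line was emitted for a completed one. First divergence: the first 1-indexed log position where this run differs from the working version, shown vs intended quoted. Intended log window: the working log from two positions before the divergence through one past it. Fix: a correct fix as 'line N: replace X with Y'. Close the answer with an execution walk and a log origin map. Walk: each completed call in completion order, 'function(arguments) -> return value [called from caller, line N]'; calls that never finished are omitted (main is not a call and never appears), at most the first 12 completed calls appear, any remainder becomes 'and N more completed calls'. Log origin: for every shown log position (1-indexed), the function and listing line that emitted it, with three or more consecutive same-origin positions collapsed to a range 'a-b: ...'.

Answer: the defect is in locate_pivot at line 13.
Key observation: The log first diverges at position 6: the faulty run prints 'checkpoint: 15' where the working version prints 'checkpoint: 36'.
Call chain: main -> grade_run(15, 35) (called at line 41).
First divergence: position 6 — shown 'checkpoint: 15', intended 'checkpoint: 36'.
Intended log window:
  4: match at position 3
  5: located slot 3
  6: checkpoint: 36
  7: enter bind_quota with 4 values
Execution walk:
  settle_round([5, 8, 10, 12], 12) -> 3  [called from locate_pivot, line 10]
  locate_pivot([5, 8, 10, 12], 12) -> 15  [called from main, line 37]
  bind_quota([5, 8, 10, 12]) -> 35  [called from main, line 39]
  grade_run(15, 35) -> 15  [called from main, line 41]
Log origin:
  1: logged in main at line 36
  2: logged in locate_pivot at line 9
  3: logged in settle_round at line 2
  4: logged in settle_round at line 5
  5: logged in locate_pivot at line 11
  6: logged in main at line 38
  7: logged in bind_quota at line 16
  8-11: logged in bind_quota at line 20
  12: logged in bind_quota at line 21
  13: logged in main at line 40
  14: logged in grade_run at line 25
A correct fix: line 13: replace `+` with `*`.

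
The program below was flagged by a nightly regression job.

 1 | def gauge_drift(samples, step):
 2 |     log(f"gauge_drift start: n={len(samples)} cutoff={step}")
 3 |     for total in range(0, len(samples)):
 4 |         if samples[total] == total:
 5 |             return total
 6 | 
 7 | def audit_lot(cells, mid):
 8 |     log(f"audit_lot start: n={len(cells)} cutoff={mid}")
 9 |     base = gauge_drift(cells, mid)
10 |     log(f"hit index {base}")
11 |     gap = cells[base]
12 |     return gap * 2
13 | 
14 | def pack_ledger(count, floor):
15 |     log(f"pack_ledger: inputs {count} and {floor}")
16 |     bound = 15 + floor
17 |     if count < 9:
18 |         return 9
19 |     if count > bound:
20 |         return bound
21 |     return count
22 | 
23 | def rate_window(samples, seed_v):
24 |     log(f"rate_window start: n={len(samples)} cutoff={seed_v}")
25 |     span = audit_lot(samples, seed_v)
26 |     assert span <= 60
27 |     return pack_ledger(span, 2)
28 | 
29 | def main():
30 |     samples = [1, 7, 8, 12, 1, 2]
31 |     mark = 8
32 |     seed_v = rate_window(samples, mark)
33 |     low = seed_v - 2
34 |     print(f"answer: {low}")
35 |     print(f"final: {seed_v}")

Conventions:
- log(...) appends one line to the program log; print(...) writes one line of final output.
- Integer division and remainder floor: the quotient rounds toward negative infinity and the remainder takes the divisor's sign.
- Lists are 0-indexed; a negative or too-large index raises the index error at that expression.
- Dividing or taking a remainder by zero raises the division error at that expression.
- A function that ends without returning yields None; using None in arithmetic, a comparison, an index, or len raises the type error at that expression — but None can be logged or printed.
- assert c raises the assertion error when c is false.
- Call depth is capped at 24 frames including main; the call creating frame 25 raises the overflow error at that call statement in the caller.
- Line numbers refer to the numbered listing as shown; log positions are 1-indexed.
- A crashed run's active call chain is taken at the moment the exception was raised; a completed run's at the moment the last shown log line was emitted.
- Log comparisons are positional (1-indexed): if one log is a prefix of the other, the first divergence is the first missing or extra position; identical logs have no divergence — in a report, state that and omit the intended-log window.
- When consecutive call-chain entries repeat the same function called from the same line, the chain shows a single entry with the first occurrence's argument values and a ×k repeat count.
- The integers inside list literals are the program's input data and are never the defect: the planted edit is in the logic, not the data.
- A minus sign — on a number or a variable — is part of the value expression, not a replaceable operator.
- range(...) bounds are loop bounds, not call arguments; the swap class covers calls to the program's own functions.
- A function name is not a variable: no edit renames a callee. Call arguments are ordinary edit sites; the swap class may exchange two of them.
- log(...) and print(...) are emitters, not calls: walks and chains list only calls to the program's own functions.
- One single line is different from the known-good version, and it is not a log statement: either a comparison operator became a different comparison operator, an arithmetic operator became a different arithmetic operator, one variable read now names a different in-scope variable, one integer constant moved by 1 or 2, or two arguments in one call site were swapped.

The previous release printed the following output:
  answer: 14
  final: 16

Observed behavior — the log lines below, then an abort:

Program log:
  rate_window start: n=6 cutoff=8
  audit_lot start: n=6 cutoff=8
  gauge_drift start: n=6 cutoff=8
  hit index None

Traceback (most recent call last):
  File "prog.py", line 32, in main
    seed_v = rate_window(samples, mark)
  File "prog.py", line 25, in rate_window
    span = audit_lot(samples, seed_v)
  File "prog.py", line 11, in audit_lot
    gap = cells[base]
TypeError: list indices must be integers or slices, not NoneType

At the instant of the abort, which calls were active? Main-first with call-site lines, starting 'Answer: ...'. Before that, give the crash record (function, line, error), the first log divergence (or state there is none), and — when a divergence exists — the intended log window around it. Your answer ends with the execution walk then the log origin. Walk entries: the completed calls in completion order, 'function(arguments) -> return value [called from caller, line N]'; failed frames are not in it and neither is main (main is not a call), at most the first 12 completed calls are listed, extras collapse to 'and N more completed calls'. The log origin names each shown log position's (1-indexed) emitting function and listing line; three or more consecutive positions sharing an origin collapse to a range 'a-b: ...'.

Answer: main -> rate_window (called at line 32) -> audit_lot (called at line 25).
Key fact: At log position 4 the runs split — shown 'hit index None', but the working version logs 'hit index 2'.
Crash: audit_lot, line 11, TypeError.
First divergence: position 4 — shown 'hit index None', intended 'hit index 2'.
Intended log window:
  2: audit_lot start: n=6 cutoff=8
  3: gauge_drift start: n=6 cutoff=8
  4: hit index 2
  5: pack_ledger: inputs 16 and 2
Execution walk:
  gauge_drift([1, 7, 8, 12, 1, 2], 8) -> None  [called from audit_lot, line 9]
Log line origins:
  1: emitted by rate_window (line 24)
  2: emitted by audit_lot (line 8)
  3: emitted by gauge_drift (line 2)
  4: emitted by audit_lot (line 10)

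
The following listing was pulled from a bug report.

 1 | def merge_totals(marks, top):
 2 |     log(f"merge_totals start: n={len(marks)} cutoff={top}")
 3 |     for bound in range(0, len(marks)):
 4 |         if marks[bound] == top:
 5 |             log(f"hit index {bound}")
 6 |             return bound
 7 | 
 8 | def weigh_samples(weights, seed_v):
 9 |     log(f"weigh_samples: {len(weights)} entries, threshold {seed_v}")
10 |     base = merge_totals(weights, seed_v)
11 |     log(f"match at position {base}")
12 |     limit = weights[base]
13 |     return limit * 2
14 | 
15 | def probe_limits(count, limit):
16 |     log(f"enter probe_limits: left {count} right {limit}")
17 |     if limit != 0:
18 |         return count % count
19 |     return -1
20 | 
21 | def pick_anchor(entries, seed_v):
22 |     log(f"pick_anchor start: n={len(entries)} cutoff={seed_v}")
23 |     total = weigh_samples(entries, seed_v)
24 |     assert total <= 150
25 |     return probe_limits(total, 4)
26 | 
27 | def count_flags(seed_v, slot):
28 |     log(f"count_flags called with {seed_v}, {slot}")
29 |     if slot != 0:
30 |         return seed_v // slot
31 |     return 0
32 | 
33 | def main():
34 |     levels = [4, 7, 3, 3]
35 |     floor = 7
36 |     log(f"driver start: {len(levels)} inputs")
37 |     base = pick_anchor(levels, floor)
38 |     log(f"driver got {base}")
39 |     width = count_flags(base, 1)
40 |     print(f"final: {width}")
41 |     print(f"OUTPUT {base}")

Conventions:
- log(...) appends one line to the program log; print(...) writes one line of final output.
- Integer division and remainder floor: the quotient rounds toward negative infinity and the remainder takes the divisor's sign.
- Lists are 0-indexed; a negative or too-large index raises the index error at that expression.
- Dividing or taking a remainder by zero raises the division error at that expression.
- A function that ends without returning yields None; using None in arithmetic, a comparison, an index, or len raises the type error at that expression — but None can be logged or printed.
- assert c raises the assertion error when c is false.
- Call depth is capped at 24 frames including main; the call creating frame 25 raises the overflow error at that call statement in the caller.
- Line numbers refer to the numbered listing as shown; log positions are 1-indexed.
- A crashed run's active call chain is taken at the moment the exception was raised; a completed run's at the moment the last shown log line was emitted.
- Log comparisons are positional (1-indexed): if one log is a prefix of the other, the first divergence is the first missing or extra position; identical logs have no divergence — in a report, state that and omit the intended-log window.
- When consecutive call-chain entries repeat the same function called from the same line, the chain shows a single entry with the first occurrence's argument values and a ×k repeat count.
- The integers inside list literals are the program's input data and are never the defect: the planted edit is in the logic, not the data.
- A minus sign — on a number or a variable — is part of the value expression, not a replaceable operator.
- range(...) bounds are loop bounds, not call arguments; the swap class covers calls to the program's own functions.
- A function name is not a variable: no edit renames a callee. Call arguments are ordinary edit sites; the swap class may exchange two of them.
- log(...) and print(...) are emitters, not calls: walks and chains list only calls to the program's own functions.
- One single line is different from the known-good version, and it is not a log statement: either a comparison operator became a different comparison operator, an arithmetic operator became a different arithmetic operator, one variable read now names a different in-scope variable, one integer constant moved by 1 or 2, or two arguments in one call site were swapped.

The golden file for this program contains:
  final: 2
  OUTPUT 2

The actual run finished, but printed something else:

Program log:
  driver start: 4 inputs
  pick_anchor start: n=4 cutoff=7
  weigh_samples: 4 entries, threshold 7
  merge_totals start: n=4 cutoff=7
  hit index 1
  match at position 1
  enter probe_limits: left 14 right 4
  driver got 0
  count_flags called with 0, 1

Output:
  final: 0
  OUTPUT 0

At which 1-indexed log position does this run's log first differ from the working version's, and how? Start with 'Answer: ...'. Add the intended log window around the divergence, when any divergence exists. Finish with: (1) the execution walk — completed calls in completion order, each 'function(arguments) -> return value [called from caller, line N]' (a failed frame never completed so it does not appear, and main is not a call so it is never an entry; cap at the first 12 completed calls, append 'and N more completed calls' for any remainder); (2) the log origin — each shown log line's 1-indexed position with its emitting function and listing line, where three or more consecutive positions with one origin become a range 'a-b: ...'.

Answer: position 8 — the shown line 'driver got 0' should read 'driver got 2'.
Intended log window:
  6: match at position 1
  7: enter probe_limits: left 14 right 4
  8: driver got 2
  9: count_flags called with 2, 1
Execution walk:
  merge_totals([4, 7, 3, 3], 7) -> 1  [called from weigh_samples, line 10]
  weigh_samples([4, 7, 3, 3], 7) -> 14  [called from pick_anchor, line 23]
  probe_limits(14, 4) -> 0  [called from pick_anchor, line 25]
  pick_anchor([4, 7, 3, 3], 7) -> 0  [called from main, line 37]
  count_flags(0, 1) -> 0  [called from main, line 39]
Log origins:
  1 — main, line 36
  2 — pick_anchor, line 22
  3 — weigh_samples, line 9
  4 — merge_totals, line 2
  5 — merge_totals, line 5
  6 — weigh_samples, line 11
  7 — probe_limits, line 16
  8 — main, line 38
  9 — count_flags, line 28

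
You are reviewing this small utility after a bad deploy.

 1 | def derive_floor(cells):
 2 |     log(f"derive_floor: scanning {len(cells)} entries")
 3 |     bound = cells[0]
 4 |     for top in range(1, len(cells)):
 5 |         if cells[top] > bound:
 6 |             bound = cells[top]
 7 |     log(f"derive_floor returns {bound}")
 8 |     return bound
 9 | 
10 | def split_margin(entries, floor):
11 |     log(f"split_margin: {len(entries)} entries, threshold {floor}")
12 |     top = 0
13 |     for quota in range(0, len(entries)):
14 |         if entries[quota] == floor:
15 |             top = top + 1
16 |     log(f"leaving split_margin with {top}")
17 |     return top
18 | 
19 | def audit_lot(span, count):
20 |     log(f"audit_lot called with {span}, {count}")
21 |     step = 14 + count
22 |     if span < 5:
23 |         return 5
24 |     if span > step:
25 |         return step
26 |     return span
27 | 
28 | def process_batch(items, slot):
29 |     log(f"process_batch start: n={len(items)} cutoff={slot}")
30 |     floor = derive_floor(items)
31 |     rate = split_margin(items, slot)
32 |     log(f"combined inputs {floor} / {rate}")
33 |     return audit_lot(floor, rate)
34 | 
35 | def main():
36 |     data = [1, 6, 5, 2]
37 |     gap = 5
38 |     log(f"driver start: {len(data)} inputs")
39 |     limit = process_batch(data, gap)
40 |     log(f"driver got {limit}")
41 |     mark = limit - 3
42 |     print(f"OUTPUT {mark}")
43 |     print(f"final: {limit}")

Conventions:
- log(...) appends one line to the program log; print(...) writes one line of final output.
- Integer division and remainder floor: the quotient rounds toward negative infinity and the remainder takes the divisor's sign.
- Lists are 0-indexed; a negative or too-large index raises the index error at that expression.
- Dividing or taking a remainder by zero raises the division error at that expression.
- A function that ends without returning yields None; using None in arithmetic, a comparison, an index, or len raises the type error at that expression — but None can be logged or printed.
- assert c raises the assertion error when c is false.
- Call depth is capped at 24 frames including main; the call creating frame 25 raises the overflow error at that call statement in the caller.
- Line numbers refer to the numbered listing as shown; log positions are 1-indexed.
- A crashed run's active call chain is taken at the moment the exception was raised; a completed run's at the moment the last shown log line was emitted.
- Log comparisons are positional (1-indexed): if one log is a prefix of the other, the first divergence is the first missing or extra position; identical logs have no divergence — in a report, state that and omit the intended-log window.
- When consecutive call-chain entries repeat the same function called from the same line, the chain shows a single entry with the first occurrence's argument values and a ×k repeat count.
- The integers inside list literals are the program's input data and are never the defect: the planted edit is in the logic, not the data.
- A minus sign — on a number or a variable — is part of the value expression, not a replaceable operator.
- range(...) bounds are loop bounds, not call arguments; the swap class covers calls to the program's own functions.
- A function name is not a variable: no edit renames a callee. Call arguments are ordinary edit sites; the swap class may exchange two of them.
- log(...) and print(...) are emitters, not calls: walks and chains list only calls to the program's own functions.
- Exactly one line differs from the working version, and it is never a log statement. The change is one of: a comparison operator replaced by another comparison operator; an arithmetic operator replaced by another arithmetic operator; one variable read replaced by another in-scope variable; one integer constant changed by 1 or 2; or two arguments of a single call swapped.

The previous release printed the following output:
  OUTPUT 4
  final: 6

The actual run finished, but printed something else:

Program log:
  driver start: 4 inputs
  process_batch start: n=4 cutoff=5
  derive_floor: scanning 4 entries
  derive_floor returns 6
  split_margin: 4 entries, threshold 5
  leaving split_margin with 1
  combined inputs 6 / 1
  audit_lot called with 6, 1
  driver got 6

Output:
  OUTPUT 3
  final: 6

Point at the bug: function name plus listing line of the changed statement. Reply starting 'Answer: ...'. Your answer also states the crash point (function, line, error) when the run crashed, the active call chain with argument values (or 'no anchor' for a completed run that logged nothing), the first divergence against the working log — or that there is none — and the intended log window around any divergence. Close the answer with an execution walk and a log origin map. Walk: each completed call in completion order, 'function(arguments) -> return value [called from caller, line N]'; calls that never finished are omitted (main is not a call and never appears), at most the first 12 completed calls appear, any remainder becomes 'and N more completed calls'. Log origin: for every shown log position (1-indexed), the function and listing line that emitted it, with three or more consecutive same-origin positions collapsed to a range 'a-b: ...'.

Answer: the defect is in main at line 41.
The tell: The logs agree in full; only the final output differs.
Call chain: main.
First divergence: there is none — every log position agrees.
Execution walk:
  derive_floor([1, 6, 5, 2]) -> 6  [called from process_batch, line 30]
  split_margin([1, 6, 5, 2], 5) -> 1  [called from process_batch, line 31]
  audit_lot(6, 1) -> 6  [called from process_batch, line 33]
  process_batch([1, 6, 5, 2], 5) -> 6  [called from main, line 39]
Log line origins:
  1: emitted by main (line 38)
  2: emitted by process_batch (line 29)
  3: emitted by derive_floor (line 2)
  4: emitted by derive_floor (line 7)
  5: emitted by split_margin (line 11)
  6: emitted by split_margin (line 16)
  7: emitted by process_batch (line 32)
  8: emitted by audit_lot (line 20)
  9: emitted by main (line 40)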